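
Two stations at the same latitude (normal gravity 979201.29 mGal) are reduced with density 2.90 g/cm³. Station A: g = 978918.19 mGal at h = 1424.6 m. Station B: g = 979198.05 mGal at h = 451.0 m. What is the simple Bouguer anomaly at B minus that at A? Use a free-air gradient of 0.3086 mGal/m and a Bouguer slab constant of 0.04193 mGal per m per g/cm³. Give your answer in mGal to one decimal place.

97.8

Δg_SB(A) = 978918.19 − 979201.29 + 0.3086×1424.6 − 0.04193×2.90×1424.6 = -16.70 mGal
Δg_SB(B) = 979198.05 − 979201.29 + 0.3086×451.0 − 0.04193×2.90×451.0 = 81.10 mGal
Difference = 81.10 − (-16.70) = 97.80 mGal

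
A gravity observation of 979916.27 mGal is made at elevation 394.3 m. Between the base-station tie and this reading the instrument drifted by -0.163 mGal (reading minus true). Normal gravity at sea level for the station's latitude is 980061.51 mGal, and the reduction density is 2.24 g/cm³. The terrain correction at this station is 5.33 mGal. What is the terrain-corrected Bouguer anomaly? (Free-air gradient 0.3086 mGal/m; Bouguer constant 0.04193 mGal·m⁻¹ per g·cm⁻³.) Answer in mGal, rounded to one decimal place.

Drift-corrected reading = 979916.27 − (-0.163) = 979916.433 mGal
Free-air correction = 0.3086 × 394.3 = 121.68 mGal
Free-air anomaly = 979916.433 − 980061.51 + (121.68) = -23.397 mGal
Bouguer slab correction = 0.04193 × 2.24 × 394.3 = 37.03 mGal
Simple Bouguer anomaly = -23.397 − (37.03) = -60.427 mGal
Complete Bouguer anomaly = -60.427 + 5.33 = -55.097 mGal

-55.1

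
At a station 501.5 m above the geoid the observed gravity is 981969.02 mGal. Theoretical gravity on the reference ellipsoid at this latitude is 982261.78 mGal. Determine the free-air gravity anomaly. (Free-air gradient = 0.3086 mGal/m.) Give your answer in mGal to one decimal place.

Free-air correction = 0.3086 × 501.5 = 154.76 mGal
Free-air anomaly = 981969.02 − 982261.78 + (154.76) = -138.00 mGal

-138.0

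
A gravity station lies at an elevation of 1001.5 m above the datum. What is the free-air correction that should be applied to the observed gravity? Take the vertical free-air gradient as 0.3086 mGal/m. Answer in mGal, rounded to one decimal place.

309.1

Free-air correction = 0.3086 × 1001.5 = 309.1 mGal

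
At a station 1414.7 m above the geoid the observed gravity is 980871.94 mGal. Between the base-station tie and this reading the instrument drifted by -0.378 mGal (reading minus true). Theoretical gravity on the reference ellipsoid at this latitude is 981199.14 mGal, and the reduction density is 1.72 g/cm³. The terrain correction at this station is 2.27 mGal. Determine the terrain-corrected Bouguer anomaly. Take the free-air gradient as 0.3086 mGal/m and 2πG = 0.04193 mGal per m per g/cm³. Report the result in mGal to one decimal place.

10.0

Drift-corrected reading = 980871.94 − (-0.378) = 980872.318 mGal
Free-air correction = 0.3086 × 1414.7 = 436.58 mGal
Free-air anomaly = 980872.318 − 981199.14 + (436.58) = 109.758 mGal
Bouguer slab correction = 0.04193 × 1.72 × 1414.7 = 102.03 mGal
Simple Bouguer anomaly = 109.758 − (102.03) = 7.728 mGal
Complete Bouguer anomaly = 7.728 + 2.27 = 9.998 mGal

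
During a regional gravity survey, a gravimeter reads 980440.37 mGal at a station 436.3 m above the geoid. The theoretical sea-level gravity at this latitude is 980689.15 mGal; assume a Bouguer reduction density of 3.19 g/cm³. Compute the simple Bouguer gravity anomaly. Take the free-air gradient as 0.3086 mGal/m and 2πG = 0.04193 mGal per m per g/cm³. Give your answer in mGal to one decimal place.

-172.5

Free-air correction = 0.3086 × 436.3 = 134.64 mGal
Free-air anomaly = 980440.37 − 980689.15 + (134.64) = -114.14 mGal
Bouguer slab correction = 0.04193 × 3.19 × 436.3 = 58.36 mGal
Simple Bouguer anomaly = -114.14 − (58.36) = -172.50 mGal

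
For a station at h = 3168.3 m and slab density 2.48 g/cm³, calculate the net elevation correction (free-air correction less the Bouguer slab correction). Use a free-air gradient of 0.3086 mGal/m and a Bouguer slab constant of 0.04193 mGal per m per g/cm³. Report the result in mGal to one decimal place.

648.3

Combined gradient = 0.3086 − 0.04193 × 2.48 = 0.2046136 mGal/m
Combined elevation correction = 0.2046136 × 3168.3 = 648.3 mGal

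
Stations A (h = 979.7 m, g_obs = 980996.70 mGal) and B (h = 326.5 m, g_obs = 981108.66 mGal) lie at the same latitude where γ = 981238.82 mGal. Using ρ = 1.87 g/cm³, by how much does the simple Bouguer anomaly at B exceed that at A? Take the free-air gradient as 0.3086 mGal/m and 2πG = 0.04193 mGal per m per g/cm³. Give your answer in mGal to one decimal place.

-38.4

Δg_SB(A) = 980996.70 − 981238.82 + 0.3086×979.7 − 0.04193×1.87×979.7 = -16.60 mGal
Δg_SB(B) = 981108.66 − 981238.82 + 0.3086×326.5 − 0.04193×1.87×326.5 = -55.00 mGal
Difference = -55.00 − (-16.60) = -38.40 mGal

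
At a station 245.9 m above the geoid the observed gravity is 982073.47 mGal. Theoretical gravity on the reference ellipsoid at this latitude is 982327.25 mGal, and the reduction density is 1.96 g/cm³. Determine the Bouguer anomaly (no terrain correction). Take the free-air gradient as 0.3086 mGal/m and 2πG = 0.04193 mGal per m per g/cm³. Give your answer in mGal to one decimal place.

-198.1

Free-air correction = 0.3086 × 245.9 = 75.88 mGal
Free-air anomaly = 982073.47 − 982327.25 + (75.88) = -177.90 mGal
Bouguer slab correction = 0.04193 × 1.96 × 245.9 = 20.21 mGal
Simple Bouguer anomaly = -177.90 − (20.21) = -198.11 mGal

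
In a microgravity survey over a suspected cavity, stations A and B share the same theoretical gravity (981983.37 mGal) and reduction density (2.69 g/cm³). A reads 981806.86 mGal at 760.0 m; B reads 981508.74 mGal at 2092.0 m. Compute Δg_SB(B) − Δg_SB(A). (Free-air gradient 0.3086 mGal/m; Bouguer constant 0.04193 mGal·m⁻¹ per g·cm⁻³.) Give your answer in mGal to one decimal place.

-37.3

Δg_SB(A) = 981806.86 − 981983.37 + 0.3086×760.0 − 0.04193×2.69×760.0 = -27.70 mGal
Δg_SB(B) = 981508.74 − 981983.37 + 0.3086×2092.0 − 0.04193×2.69×2092.0 = -65.00 mGal
Difference = -65.00 − (-27.70) = -37.30 mGal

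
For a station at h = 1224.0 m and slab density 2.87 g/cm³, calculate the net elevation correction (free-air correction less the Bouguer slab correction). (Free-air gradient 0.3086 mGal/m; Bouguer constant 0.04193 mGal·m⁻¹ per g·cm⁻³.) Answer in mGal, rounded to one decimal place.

Combined gradient = 0.3086 − 0.04193 × 2.87 = 0.1882609 mGal/m
Combined elevation correction = 0.1882609 × 1224.0 = 230.4 mGal

230.4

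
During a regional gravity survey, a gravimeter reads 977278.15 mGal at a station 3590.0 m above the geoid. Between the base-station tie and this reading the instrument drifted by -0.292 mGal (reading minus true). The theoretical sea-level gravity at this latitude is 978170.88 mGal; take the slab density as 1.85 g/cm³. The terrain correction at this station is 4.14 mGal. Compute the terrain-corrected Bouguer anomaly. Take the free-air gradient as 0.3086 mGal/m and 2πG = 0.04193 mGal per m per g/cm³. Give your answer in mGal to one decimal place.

Drift-corrected reading = 977278.15 − (-0.292) = 977278.442 mGal
Free-air correction = 0.3086 × 3590.0 = 1107.87 mGal
Free-air anomaly = 977278.442 − 978170.88 + (1107.87) = 215.432 mGal
Bouguer slab correction = 0.04193 × 1.85 × 3590.0 = 278.48 mGal
Simple Bouguer anomaly = 215.432 − (278.48) = -63.048 mGal
Complete Bouguer anomaly = -63.048 + 4.14 = -58.908 mGal

-58.9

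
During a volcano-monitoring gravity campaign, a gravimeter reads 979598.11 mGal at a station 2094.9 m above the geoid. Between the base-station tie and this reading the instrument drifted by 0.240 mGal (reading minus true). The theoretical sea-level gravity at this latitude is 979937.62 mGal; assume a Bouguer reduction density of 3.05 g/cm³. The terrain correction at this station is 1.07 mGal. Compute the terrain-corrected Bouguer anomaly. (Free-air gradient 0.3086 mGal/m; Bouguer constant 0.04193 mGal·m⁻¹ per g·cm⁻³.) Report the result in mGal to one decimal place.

39.9

Drift-corrected reading = 979598.11 − (0.240) = 979597.870 mGal
Free-air correction = 0.3086 × 2094.9 = 646.49 mGal
Free-air anomaly = 979597.870 − 979937.62 + (646.49) = 306.740 mGal
Bouguer slab correction = 0.04193 × 3.05 × 2094.9 = 267.91 mGal
Simple Bouguer anomaly = 306.740 − (267.91) = 38.830 mGal
Complete Bouguer anomaly = 38.830 + 1.07 = 39.900 mGal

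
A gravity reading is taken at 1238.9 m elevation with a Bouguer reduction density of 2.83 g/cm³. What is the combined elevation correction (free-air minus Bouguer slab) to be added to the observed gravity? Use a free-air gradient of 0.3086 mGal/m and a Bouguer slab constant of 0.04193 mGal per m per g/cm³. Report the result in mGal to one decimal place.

Combined gradient = 0.3086 − 0.04193 × 2.83 = 0.1899381 mGal/m
Combined elevation correction = 0.1899381 × 1238.9 = 235.3 mGal

235.3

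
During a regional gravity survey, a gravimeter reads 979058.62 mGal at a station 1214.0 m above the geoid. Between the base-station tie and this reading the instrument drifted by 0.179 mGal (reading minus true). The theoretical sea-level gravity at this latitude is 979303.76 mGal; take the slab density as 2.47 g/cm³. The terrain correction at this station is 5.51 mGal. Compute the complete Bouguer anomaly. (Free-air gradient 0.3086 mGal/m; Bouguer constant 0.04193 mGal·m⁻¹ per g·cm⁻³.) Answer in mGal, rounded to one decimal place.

Drift-corrected reading = 979058.62 − (0.179) = 979058.441 mGal
Free-air correction = 0.3086 × 1214.0 = 374.64 mGal
Free-air anomaly = 979058.441 − 979303.76 + (374.64) = 129.321 mGal
Bouguer slab correction = 0.04193 × 2.47 × 1214.0 = 125.73 mGal
Simple Bouguer anomaly = 129.321 − (125.73) = 3.591 mGal
Complete Bouguer anomaly = 3.591 + 5.51 = 9.101 mGal

9.1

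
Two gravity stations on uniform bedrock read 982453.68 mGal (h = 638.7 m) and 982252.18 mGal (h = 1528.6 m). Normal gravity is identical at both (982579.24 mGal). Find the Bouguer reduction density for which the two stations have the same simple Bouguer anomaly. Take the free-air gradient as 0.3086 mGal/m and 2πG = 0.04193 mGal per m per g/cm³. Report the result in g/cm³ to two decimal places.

Δg_obs = 982252.18 − 982453.68 = -201.50 mGal over Δh = 1528.6 − 638.7 = 889.9 m
Equal Bouguer anomalies ⇒ Δg_obs + (0.3086 − 0.04193ρ)·Δh = 0
0.3086 − 0.04193ρ = −Δg_obs/Δh = 0.22643
ρ = (0.3086 − 0.22643) / 0.04193 = 1.96 g/cm³

1.96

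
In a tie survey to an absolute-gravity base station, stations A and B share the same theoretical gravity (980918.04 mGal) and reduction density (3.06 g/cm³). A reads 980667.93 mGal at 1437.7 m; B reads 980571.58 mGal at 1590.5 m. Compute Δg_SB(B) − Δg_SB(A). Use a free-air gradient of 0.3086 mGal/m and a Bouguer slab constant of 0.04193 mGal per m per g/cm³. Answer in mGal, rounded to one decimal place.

Δg_SB(A) = 980667.93 − 980918.04 + 0.3086×1437.7 − 0.04193×3.06×1437.7 = 9.10 mGal
Δg_SB(B) = 980571.58 − 980918.04 + 0.3086×1590.5 − 0.04193×3.06×1590.5 = -59.70 mGal
Difference = -59.70 − (9.10) = -68.80 mGal

-68.8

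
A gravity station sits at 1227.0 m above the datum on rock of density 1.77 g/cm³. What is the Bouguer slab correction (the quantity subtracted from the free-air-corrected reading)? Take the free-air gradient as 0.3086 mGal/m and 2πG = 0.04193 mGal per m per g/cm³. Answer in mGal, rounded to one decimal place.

Bouguer slab correction = 0.04193 × 1.77 × 1227.0 = 91.1 mGal

91.1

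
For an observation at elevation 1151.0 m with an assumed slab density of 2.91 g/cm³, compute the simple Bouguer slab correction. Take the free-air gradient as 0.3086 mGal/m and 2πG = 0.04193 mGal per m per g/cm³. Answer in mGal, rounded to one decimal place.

140.4

Bouguer slab correction = 0.04193 × 2.91 × 1151.0 = 140.4 mGal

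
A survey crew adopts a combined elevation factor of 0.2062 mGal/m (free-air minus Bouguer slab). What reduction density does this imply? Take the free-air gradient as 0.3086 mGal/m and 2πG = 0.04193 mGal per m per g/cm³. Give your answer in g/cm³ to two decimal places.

0.2062 = 0.3086 − 0.04193 × ρ
ρ = (0.3086 − 0.2062) / 0.04193 = 2.44 g/cm³

2.44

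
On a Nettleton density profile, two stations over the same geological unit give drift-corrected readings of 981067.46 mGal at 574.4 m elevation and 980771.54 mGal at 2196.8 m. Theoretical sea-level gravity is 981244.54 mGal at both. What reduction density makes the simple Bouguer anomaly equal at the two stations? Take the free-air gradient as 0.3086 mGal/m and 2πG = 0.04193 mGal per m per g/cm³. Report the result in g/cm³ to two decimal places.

Δg_obs = 980771.54 − 981067.46 = -295.92 mGal over Δh = 2196.8 − 574.4 = 1622.4 m
Equal Bouguer anomalies ⇒ Δg_obs + (0.3086 − 0.04193ρ)·Δh = 0
0.3086 − 0.04193ρ = −Δg_obs/Δh = 0.18240
ρ = (0.3086 − 0.18240) / 0.04193 = 3.01 g/cm³

3.01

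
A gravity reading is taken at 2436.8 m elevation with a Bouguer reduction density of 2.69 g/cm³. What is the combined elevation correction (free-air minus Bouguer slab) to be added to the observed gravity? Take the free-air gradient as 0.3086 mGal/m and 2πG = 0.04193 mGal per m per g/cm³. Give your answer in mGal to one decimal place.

Combined gradient = 0.3086 − 0.04193 × 2.69 = 0.1958083 mGal/m
Combined elevation correction = 0.1958083 × 2436.8 = 477.1 mGal

477.1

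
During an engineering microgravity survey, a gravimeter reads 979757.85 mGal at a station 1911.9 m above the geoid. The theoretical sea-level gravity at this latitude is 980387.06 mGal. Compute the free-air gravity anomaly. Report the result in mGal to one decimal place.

Free-air correction = 0.3086 × 1911.9 = 590.01 mGal
Free-air anomaly = 979757.85 − 980387.06 + (590.01) = -39.20 mGal

-39.2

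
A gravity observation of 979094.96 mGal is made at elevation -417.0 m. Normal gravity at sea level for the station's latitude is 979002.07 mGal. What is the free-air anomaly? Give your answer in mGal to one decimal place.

Free-air correction = 0.3086 × -417.0 = -128.69 mGal
Free-air anomaly = 979094.96 − 979002.07 + (-128.69) = -35.80 mGal

-35.8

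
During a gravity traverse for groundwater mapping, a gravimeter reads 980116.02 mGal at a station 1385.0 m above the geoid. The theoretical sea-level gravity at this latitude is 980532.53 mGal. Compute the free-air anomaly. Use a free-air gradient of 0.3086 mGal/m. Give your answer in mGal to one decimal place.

10.9

Free-air correction = 0.3086 × 1385.0 = 427.41 mGal
Free-air anomaly = 980116.02 − 980532.53 + (427.41) = 10.90 mGal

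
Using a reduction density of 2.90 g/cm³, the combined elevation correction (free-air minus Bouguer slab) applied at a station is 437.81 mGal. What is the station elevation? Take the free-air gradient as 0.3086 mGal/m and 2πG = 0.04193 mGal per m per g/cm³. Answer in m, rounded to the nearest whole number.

Combined gradient = 0.3086 − 0.04193 × 2.90 = 0.1870030 mGal/m
h = 437.81 / 0.1870030 = 2341.19 m

2341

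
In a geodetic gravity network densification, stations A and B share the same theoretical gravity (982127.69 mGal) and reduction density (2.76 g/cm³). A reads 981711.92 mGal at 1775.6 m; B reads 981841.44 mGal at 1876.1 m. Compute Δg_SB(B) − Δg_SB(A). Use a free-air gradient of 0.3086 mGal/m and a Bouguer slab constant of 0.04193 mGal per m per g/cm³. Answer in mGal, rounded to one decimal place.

148.9

Δg_SB(A) = 981711.92 − 982127.69 + 0.3086×1775.6 − 0.04193×2.76×1775.6 = -73.30 mGal
Δg_SB(B) = 981841.44 − 982127.69 + 0.3086×1876.1 − 0.04193×2.76×1876.1 = 75.60 mGal
Difference = 75.60 − (-73.30) = 148.90 mGal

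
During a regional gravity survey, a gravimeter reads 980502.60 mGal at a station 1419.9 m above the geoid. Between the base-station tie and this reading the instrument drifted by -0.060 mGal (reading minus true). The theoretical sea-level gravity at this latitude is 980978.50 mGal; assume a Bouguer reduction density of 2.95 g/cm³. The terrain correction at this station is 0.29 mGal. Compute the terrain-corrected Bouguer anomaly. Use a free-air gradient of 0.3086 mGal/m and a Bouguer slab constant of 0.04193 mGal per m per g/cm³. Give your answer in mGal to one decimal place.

Drift-corrected reading = 980502.60 − (-0.060) = 980502.660 mGal
Free-air correction = 0.3086 × 1419.9 = 438.18 mGal
Free-air anomaly = 980502.660 − 980978.50 + (438.18) = -37.660 mGal
Bouguer slab correction = 0.04193 × 2.95 × 1419.9 = 175.63 mGal
Simple Bouguer anomaly = -37.660 − (175.63) = -213.290 mGal
Complete Bouguer anomaly = -213.290 + 0.29 = -213.000 mGal

-213.0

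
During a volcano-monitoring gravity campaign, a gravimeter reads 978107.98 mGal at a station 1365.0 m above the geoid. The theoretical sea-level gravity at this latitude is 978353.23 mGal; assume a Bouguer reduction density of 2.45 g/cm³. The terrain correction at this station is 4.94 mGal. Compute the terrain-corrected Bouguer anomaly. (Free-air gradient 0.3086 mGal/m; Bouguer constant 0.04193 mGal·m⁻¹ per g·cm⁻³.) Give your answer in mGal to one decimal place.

Free-air correction = 0.3086 × 1365.0 = 421.24 mGal
Free-air anomaly = 978107.98 − 978353.23 + (421.24) = 175.99 mGal
Bouguer slab correction = 0.04193 × 2.45 × 1365.0 = 140.22 mGal
Simple Bouguer anomaly = 175.99 − (140.22) = 35.77 mGal
Complete Bouguer anomaly = 35.77 + 4.94 = 40.71 mGal

40.7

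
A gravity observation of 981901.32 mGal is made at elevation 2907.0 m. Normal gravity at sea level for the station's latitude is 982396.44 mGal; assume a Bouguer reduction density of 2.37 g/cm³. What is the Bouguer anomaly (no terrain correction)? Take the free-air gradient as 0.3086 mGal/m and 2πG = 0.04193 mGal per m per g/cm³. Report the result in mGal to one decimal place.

Free-air correction = 0.3086 × 2907.0 = 897.10 mGal
Free-air anomaly = 981901.32 − 982396.44 + (897.10) = 401.98 mGal
Bouguer slab correction = 0.04193 × 2.37 × 2907.0 = 288.88 mGal
Simple Bouguer anomaly = 401.98 − (288.88) = 113.10 mGal

113.1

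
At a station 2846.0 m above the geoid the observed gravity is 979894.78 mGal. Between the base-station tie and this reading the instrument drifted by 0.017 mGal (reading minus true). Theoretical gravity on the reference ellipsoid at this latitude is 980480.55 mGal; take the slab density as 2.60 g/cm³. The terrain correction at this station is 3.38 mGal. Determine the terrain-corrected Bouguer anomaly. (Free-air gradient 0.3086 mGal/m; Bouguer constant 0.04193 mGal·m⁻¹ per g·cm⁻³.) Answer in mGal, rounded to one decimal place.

-14.4

Drift-corrected reading = 979894.78 − (0.017) = 979894.763 mGal
Free-air correction = 0.3086 × 2846.0 = 878.28 mGal
Free-air anomaly = 979894.763 − 980480.55 + (878.28) = 292.493 mGal
Bouguer slab correction = 0.04193 × 2.60 × 2846.0 = 310.27 mGal
Simple Bouguer anomaly = 292.493 − (310.27) = -17.777 mGal
Complete Bouguer anomaly = -17.777 + 3.38 = -14.397 mGal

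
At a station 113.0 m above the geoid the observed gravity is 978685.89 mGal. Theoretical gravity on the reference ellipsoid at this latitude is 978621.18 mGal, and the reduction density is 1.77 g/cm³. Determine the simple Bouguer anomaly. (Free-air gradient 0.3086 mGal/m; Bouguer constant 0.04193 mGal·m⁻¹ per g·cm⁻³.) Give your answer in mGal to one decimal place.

91.2

Free-air correction = 0.3086 × 113.0 = 34.87 mGal
Free-air anomaly = 978685.89 − 978621.18 + (34.87) = 99.58 mGal
Bouguer slab correction = 0.04193 × 1.77 × 113.0 = 8.39 mGal
Simple Bouguer anomaly = 99.58 − (8.39) = 91.19 mGal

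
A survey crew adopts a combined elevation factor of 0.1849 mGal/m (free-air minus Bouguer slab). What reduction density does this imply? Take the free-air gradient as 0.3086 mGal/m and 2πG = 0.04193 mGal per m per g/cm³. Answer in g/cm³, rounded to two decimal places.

2.95

0.1849 = 0.3086 − 0.04193 × ρ
ρ = (0.3086 − 0.1849) / 0.04193 = 2.95 g/cm³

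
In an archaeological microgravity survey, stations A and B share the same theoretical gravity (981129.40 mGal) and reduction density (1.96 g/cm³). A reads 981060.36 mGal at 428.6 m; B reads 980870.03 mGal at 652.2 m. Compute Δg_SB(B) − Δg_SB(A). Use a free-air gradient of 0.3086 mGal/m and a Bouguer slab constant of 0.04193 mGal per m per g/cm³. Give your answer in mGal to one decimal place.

-139.7

Δg_SB(A) = 981060.36 − 981129.40 + 0.3086×428.6 − 0.04193×1.96×428.6 = 28.00 mGal
Δg_SB(B) = 980870.03 − 981129.40 + 0.3086×652.2 − 0.04193×1.96×652.2 = -111.70 mGal
Difference = -111.70 − (28.00) = -139.70 mGal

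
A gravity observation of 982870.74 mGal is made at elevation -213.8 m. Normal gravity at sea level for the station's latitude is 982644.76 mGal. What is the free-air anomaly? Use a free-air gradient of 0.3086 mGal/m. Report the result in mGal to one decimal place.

160.0

Free-air correction = 0.3086 × -213.8 = -65.98 mGal
Free-air anomaly = 982870.74 − 982644.76 + (-65.98) = 160.00 mGal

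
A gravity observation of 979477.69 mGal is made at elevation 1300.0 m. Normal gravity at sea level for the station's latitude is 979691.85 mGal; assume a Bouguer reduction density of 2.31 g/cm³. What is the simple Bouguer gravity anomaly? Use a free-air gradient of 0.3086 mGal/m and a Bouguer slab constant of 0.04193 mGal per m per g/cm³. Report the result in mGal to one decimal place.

Free-air correction = 0.3086 × 1300.0 = 401.18 mGal
Free-air anomaly = 979477.69 − 979691.85 + (401.18) = 187.02 mGal
Bouguer slab correction = 0.04193 × 2.31 × 1300.0 = 125.92 mGal
Simple Bouguer anomaly = 187.02 − (125.92) = 61.10 mGal

61.1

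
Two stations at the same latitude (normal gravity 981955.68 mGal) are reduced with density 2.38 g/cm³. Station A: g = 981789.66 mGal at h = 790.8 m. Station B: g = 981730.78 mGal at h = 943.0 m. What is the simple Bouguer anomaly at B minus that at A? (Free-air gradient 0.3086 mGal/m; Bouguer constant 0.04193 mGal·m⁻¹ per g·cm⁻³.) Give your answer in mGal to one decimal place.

-27.1

Δg_SB(A) = 981789.66 − 981955.68 + 0.3086×790.8 − 0.04193×2.38×790.8 = -0.90 mGal
Δg_SB(B) = 981730.78 − 981955.68 + 0.3086×943.0 − 0.04193×2.38×943.0 = -28.00 mGal
Difference = -28.00 − (-0.90) = -27.10 mGal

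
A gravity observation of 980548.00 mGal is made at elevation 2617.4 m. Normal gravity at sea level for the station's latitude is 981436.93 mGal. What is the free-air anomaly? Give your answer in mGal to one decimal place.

-81.2

Free-air correction = 0.3086 × 2617.4 = 807.73 mGal
Free-air anomaly = 980548.00 − 981436.93 + (807.73) = -81.20 mGal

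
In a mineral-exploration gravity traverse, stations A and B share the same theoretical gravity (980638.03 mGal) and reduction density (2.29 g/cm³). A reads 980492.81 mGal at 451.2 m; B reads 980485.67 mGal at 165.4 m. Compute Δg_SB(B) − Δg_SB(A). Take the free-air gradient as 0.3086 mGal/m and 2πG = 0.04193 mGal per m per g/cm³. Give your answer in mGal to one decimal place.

Δg_SB(A) = 980492.81 − 980638.03 + 0.3086×451.2 − 0.04193×2.29×451.2 = -49.30 mGal
Δg_SB(B) = 980485.67 − 980638.03 + 0.3086×165.4 − 0.04193×2.29×165.4 = -117.20 mGal
Difference = -117.20 − (-49.30) = -67.90 mGal

-67.9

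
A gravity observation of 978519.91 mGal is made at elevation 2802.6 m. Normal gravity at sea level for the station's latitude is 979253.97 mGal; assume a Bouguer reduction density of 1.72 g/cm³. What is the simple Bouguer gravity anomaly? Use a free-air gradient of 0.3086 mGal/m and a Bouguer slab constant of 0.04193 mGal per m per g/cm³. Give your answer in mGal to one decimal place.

Free-air correction = 0.3086 × 2802.6 = 864.88 mGal
Free-air anomaly = 978519.91 − 979253.97 + (864.88) = 130.82 mGal
Bouguer slab correction = 0.04193 × 1.72 × 2802.6 = 202.12 mGal
Simple Bouguer anomaly = 130.82 − (202.12) = -71.30 mGal

-71.3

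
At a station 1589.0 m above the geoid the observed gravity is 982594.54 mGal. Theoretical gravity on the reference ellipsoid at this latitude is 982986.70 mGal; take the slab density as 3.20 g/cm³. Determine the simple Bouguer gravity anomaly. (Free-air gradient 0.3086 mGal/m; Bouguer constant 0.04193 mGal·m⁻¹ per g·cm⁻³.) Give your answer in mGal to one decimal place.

Free-air correction = 0.3086 × 1589.0 = 490.37 mGal
Free-air anomaly = 982594.54 − 982986.70 + (490.37) = 98.21 mGal
Bouguer slab correction = 0.04193 × 3.20 × 1589.0 = 213.21 mGal
Simple Bouguer anomaly = 98.21 − (213.21) = -115.00 mGal

-115.0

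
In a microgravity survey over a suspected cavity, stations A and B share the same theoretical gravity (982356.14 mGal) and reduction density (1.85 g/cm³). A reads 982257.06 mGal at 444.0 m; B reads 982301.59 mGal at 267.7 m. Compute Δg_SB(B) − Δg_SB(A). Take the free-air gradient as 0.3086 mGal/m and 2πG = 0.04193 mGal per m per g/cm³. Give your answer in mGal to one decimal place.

Δg_SB(A) = 982257.06 − 982356.14 + 0.3086×444.0 − 0.04193×1.85×444.0 = 3.50 mGal
Δg_SB(B) = 982301.59 − 982356.14 + 0.3086×267.7 − 0.04193×1.85×267.7 = 7.30 mGal
Difference = 7.30 − (3.50) = 3.80 mGal

3.8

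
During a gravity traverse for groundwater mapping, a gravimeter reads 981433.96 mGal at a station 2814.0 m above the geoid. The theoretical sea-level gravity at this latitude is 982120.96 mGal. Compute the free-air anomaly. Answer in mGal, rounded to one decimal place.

Free-air correction = 0.3086 × 2814.0 = 868.40 mGal
Free-air anomaly = 981433.96 − 982120.96 + (868.40) = 181.40 mGal

181.4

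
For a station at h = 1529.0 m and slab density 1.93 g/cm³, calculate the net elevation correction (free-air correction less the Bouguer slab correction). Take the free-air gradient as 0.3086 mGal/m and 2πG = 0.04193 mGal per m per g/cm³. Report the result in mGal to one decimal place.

Combined gradient = 0.3086 − 0.04193 × 1.93 = 0.2276751 mGal/m
Combined elevation correction = 0.2276751 × 1529.0 = 348.1 mGal

348.1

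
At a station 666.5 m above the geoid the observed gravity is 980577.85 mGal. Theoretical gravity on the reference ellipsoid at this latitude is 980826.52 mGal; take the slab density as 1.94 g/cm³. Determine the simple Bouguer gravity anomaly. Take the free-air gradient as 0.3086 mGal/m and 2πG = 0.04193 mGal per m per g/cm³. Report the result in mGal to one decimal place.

Free-air correction = 0.3086 × 666.5 = 205.68 mGal
Free-air anomaly = 980577.85 − 980826.52 + (205.68) = -42.99 mGal
Bouguer slab correction = 0.04193 × 1.94 × 666.5 = 54.22 mGal
Simple Bouguer anomaly = -42.99 − (54.22) = -97.21 mGal

-97.2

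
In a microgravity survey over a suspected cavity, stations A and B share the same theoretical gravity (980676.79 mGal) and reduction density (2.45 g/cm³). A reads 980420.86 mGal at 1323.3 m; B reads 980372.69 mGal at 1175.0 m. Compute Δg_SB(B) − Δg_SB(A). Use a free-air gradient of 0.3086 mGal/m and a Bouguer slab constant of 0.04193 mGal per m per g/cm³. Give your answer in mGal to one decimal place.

-78.7

Δg_SB(A) = 980420.86 − 980676.79 + 0.3086×1323.3 − 0.04193×2.45×1323.3 = 16.50 mGal
Δg_SB(B) = 980372.69 − 980676.79 + 0.3086×1175.0 − 0.04193×2.45×1175.0 = -62.20 mGal
Difference = -62.20 − (16.50) = -78.70 mGal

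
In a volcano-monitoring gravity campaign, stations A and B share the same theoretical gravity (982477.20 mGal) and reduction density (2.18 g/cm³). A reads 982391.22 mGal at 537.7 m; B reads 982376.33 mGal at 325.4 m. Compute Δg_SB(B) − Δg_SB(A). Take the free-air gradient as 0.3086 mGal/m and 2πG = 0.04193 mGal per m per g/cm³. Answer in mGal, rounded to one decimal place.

-61.0

Δg_SB(A) = 982391.22 − 982477.20 + 0.3086×537.7 − 0.04193×2.18×537.7 = 30.80 mGal
Δg_SB(B) = 982376.33 − 982477.20 + 0.3086×325.4 − 0.04193×2.18×325.4 = -30.20 mGal
Difference = -30.20 − (30.80) = -61.00 mGal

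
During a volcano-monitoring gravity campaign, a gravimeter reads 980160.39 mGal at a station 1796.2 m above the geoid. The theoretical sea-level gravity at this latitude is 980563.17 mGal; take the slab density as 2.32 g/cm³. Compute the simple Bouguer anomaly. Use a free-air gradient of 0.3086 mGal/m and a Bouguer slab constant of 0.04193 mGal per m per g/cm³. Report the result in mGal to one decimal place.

Free-air correction = 0.3086 × 1796.2 = 554.31 mGal
Free-air anomaly = 980160.39 − 980563.17 + (554.31) = 151.53 mGal
Bouguer slab correction = 0.04193 × 2.32 × 1796.2 = 174.73 mGal
Simple Bouguer anomaly = 151.53 − (174.73) = -23.20 mGal

-23.2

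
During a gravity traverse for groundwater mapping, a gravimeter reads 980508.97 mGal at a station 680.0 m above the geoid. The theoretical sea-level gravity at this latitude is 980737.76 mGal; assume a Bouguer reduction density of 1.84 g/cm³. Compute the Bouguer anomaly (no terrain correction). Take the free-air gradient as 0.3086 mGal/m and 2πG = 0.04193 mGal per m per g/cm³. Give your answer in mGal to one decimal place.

Free-air correction = 0.3086 × 680.0 = 209.85 mGal
Free-air anomaly = 980508.97 − 980737.76 + (209.85) = -18.94 mGal
Bouguer slab correction = 0.04193 × 1.84 × 680.0 = 52.46 mGal
Simple Bouguer anomaly = -18.94 − (52.46) = -71.40 mGal

-71.4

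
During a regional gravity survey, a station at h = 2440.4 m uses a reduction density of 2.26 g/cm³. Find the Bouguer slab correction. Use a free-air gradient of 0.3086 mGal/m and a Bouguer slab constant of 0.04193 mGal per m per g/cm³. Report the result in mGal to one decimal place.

Bouguer slab correction = 0.04193 × 2.26 × 2440.4 = 231.3 mGal

231.3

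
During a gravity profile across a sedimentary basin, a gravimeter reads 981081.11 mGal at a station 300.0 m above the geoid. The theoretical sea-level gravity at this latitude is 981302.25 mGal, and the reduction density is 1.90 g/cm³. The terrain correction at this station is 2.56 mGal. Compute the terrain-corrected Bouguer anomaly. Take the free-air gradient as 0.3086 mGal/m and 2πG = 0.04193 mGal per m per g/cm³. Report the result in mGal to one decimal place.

-149.9

Free-air correction = 0.3086 × 300.0 = 92.58 mGal
Free-air anomaly = 981081.11 − 981302.25 + (92.58) = -128.56 mGal
Bouguer slab correction = 0.04193 × 1.90 × 300.0 = 23.90 mGal
Simple Bouguer anomaly = -128.56 − (23.90) = -152.46 mGal
Complete Bouguer anomaly = -152.46 + 2.56 = -149.90 mGal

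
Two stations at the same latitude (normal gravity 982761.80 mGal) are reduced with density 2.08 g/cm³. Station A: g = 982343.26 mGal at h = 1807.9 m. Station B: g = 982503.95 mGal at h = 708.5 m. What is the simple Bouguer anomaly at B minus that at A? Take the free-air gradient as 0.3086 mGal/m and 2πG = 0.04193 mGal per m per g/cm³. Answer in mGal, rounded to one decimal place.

Δg_SB(A) = 982343.26 − 982761.80 + 0.3086×1807.9 − 0.04193×2.08×1807.9 = -18.30 mGal
Δg_SB(B) = 982503.95 − 982761.80 + 0.3086×708.5 − 0.04193×2.08×708.5 = -101.00 mGal
Difference = -101.00 − (-18.30) = -82.70 mGal

-82.7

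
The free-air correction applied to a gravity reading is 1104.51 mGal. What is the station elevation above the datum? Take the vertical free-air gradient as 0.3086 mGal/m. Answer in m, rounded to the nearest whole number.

h = 1104.51 / 0.3086 = 3579.10 m

3579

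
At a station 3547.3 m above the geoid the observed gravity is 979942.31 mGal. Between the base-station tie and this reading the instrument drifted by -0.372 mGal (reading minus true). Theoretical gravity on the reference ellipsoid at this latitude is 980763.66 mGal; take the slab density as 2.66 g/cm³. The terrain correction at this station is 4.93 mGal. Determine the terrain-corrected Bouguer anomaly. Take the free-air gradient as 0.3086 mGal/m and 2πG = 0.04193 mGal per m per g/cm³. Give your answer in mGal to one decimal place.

-117.0

Drift-corrected reading = 979942.31 − (-0.372) = 979942.682 mGal
Free-air correction = 0.3086 × 3547.3 = 1094.70 mGal
Free-air anomaly = 979942.682 − 980763.66 + (1094.70) = 273.722 mGal
Bouguer slab correction = 0.04193 × 2.66 × 3547.3 = 395.64 mGal
Simple Bouguer anomaly = 273.722 − (395.64) = -121.918 mGal
Complete Bouguer anomaly = -121.918 + 4.93 = -116.988 mGal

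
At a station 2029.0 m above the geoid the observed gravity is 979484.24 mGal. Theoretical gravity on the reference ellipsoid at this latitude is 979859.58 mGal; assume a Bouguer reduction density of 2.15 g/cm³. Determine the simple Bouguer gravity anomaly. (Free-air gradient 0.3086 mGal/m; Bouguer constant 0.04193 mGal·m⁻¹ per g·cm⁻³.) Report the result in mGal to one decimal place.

67.9

Free-air correction = 0.3086 × 2029.0 = 626.15 mGal
Free-air anomaly = 979484.24 − 979859.58 + (626.15) = 250.81 mGal
Bouguer slab correction = 0.04193 × 2.15 × 2029.0 = 182.91 mGal
Simple Bouguer anomaly = 250.81 − (182.91) = 67.90 mGal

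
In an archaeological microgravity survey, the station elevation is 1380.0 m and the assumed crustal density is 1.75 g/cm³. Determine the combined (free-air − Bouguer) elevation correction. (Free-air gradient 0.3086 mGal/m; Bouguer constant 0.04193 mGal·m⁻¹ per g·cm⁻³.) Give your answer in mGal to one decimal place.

324.6

Combined gradient = 0.3086 − 0.04193 × 1.75 = 0.2352225 mGal/m
Combined elevation correction = 0.2352225 × 1380.0 = 324.6 mGal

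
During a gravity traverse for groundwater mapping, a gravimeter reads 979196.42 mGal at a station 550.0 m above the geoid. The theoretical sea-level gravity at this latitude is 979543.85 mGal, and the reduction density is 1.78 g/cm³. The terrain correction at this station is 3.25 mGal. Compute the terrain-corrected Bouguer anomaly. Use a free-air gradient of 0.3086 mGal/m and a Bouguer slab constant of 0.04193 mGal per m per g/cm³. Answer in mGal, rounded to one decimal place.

-215.5

Free-air correction = 0.3086 × 550.0 = 169.73 mGal
Free-air anomaly = 979196.42 − 979543.85 + (169.73) = -177.70 mGal
Bouguer slab correction = 0.04193 × 1.78 × 550.0 = 41.05 mGal
Simple Bouguer anomaly = -177.70 − (41.05) = -218.75 mGal
Complete Bouguer anomaly = -218.75 + 3.25 = -215.50 mGal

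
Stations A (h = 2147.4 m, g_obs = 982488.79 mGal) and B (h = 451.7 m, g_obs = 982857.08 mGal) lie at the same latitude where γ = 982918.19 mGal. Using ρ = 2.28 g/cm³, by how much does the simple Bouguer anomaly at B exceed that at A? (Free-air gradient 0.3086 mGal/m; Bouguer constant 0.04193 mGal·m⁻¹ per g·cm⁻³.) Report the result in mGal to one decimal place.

7.1

Δg_SB(A) = 982488.79 − 982918.19 + 0.3086×2147.4 − 0.04193×2.28×2147.4 = 28.00 mGal
Δg_SB(B) = 982857.08 − 982918.19 + 0.3086×451.7 − 0.04193×2.28×451.7 = 35.10 mGal
Difference = 35.10 − (28.00) = 7.10 mGal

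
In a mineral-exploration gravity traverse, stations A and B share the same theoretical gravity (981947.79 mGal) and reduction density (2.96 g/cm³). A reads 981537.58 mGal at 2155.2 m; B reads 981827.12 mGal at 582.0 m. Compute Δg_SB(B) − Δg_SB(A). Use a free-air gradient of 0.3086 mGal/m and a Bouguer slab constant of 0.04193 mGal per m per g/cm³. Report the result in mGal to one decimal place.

-0.7

Δg_SB(A) = 981537.58 − 981947.79 + 0.3086×2155.2 − 0.04193×2.96×2155.2 = -12.60 mGal
Δg_SB(B) = 981827.12 − 981947.79 + 0.3086×582.0 − 0.04193×2.96×582.0 = -13.30 mGal
Difference = -13.30 − (-12.60) = -0.70 mGal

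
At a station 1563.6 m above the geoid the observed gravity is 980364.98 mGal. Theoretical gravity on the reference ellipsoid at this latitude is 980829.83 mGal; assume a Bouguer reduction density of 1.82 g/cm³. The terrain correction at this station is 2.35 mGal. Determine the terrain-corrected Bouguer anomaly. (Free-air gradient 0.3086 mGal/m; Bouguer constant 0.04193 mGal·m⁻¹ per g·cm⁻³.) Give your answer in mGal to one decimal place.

-99.3

Free-air correction = 0.3086 × 1563.6 = 482.53 mGal
Free-air anomaly = 980364.98 − 980829.83 + (482.53) = 17.68 mGal
Bouguer slab correction = 0.04193 × 1.82 × 1563.6 = 119.32 mGal
Simple Bouguer anomaly = 17.68 − (119.32) = -101.64 mGal
Complete Bouguer anomaly = -101.64 + 2.35 = -99.29 mGal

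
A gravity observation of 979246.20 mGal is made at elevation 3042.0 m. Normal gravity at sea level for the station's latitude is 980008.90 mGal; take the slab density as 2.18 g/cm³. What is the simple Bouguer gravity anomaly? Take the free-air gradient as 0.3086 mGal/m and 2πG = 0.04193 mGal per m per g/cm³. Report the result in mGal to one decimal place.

Free-air correction = 0.3086 × 3042.0 = 938.76 mGal
Free-air anomaly = 979246.20 − 980008.90 + (938.76) = 176.06 mGal
Bouguer slab correction = 0.04193 × 2.18 × 3042.0 = 278.06 mGal
Simple Bouguer anomaly = 176.06 − (278.06) = -102.00 mGal

-102.0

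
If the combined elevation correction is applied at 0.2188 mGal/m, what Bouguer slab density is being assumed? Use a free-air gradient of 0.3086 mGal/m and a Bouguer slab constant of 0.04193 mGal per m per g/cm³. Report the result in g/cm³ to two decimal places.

0.2188 = 0.3086 − 0.04193 × ρ
ρ = (0.3086 − 0.2188) / 0.04193 = 2.14 g/cm³

2.14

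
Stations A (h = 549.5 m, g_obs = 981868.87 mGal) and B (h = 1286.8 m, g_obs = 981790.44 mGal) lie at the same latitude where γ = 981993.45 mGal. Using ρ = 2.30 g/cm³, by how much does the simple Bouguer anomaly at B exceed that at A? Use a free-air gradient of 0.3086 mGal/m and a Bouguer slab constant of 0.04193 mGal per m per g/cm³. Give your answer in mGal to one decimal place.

Δg_SB(A) = 981868.87 − 981993.45 + 0.3086×549.5 − 0.04193×2.30×549.5 = -8.00 mGal
Δg_SB(B) = 981790.44 − 981993.45 + 0.3086×1286.8 − 0.04193×2.30×1286.8 = 70.00 mGal
Difference = 70.00 − (-8.00) = 78.00 mGal

78.0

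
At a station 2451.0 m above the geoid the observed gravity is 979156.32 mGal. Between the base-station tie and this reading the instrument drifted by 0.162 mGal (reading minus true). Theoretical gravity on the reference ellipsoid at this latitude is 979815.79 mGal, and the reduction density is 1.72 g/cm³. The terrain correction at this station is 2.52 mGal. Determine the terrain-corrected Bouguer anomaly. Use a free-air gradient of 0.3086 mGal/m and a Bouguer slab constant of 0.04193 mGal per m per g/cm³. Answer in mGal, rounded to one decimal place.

-77.5

Drift-corrected reading = 979156.32 − (0.162) = 979156.158 mGal
Free-air correction = 0.3086 × 2451.0 = 756.38 mGal
Free-air anomaly = 979156.158 − 979815.79 + (756.38) = 96.748 mGal
Bouguer slab correction = 0.04193 × 1.72 × 2451.0 = 176.77 mGal
Simple Bouguer anomaly = 96.748 − (176.77) = -80.022 mGal
Complete Bouguer anomaly = -80.022 + 2.52 = -77.502 mGal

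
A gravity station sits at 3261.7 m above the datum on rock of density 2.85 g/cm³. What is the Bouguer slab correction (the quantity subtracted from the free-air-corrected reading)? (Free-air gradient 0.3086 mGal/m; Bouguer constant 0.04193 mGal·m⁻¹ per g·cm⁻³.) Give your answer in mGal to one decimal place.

389.8

Bouguer slab correction = 0.04193 × 2.85 × 3261.7 = 389.8 mGal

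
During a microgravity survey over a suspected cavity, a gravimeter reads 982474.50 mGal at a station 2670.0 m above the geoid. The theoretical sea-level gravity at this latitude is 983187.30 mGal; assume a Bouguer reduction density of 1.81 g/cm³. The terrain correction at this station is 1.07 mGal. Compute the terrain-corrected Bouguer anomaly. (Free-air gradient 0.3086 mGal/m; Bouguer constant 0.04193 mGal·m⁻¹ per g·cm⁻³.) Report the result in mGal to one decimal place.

-90.4

Free-air correction = 0.3086 × 2670.0 = 823.96 mGal
Free-air anomaly = 982474.50 − 983187.30 + (823.96) = 111.16 mGal
Bouguer slab correction = 0.04193 × 1.81 × 2670.0 = 202.64 mGal
Simple Bouguer anomaly = 111.16 − (202.64) = -91.48 mGal
Complete Bouguer anomaly = -91.48 + 1.07 = -90.41 mGal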